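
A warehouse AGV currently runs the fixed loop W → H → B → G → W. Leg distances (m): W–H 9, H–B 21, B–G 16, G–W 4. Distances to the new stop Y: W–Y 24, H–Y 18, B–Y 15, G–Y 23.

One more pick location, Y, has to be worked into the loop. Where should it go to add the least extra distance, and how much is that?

Insertion cost between consecutive stops i–j is d(i,Y) + d(Y,j) − d(i,j):
  between W and H: 24 + 18 − 9 = 33
  between H and B: 18 + 15 − 21 = 12
  between B and G: 15 + 23 − 16 = 22
  between G and W: 23 + 24 − 4 = 43
Cheapest insertion is between H and B, adding 12.
New total = 50 + 12 = 62.

+12 m — insert Y between H and B.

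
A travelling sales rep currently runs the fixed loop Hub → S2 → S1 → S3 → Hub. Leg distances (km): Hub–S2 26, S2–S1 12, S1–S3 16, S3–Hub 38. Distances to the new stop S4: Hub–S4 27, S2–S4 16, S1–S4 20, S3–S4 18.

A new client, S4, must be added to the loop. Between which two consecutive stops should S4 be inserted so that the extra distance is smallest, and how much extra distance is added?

Insertion cost between consecutive stops i–j is d(i,S4) + d(S4,j) − d(i,j):
  between Hub and S2: 27 + 16 − 26 = 17
  between S2 and S1: 16 + 20 − 12 = 24
  between S1 and S3: 20 + 18 − 16 = 22
  between S3 and Hub: 18 + 27 − 38 = 7
Cheapest insertion is between S3 and Hub, adding 7.
New total = 92 + 7 = 99.

Minimum extra distance: 7 km, inserting S4 between S3 and Hub.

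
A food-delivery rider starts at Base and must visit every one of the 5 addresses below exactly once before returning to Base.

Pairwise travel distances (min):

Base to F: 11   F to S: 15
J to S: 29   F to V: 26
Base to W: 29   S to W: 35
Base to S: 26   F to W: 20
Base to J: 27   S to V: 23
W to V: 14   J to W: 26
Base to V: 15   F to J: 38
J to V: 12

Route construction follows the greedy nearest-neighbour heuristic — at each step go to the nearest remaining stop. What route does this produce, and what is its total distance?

116 min along Base → F → S → V → J → W → Base.

From Base: distances to unvisited — F=11, V=15, S=26, J=27, W=29. Nearest is F (11).
From F: distances to unvisited — S=15, W=20, V=26, J=38. Nearest is S (15).
From S: distances to unvisited — V=23, J=29, W=35. Nearest is V (23).
From V: distances to unvisited — J=12, W=14. Nearest is J (12).
From J: distances to unvisited — W=26. Nearest is W (26).
Return W→Base: 29.
Total = 11 + 15 + 23 + 12 + 26 + 29 = 116.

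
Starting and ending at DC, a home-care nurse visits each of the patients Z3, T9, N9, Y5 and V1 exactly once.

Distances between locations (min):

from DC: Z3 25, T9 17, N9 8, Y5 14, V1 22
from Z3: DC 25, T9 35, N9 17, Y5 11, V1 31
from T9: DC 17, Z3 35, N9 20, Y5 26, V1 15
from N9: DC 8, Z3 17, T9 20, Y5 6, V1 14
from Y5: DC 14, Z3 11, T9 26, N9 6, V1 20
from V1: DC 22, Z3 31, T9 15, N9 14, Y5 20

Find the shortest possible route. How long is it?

With 5 stops there are 5!/2 = 60 distinct round trips (a route and its reverse cost the same).
DC-Z3-T9-N9-Y5-V1-DC: 25+35+20+6+20+22 = 128
DC-Z3-T9-N9-V1-Y5-DC: 25+35+20+14+20+14 = 128
DC-Z3-T9-Y5-N9-V1-DC: 25+35+26+6+14+22 = 128
DC-Z3-T9-Y5-V1-N9-DC: 25+35+26+20+14+8 = 128
DC-Z3-T9-V1-N9-Y5-DC: 25+35+15+14+6+14 = 109
DC-Z3-T9-V1-Y5-N9-DC: 25+35+15+20+6+8 = 109
DC-Z3-N9-T9-Y5-V1-DC: 25+17+20+26+20+22 = 130
DC-Z3-N9-T9-V1-Y5-DC: 25+17+20+15+20+14 = 111
DC-Z3-N9-Y5-T9-V1-DC: 25+17+6+26+15+22 = 111
DC-Z3-N9-Y5-V1-T9-DC: 25+17+6+20+15+17 = 100
DC-Z3-N9-V1-T9-Y5-DC: 25+17+14+15+26+14 = 111
DC-Z3-N9-V1-Y5-T9-DC: 25+17+14+20+26+17 = 119
DC-Z3-Y5-T9-N9-V1-DC: 25+11+26+20+14+22 = 118
DC-Z3-Y5-T9-V1-N9-DC: 25+11+26+15+14+8 = 99
… (46 more)
DC-Z3-Y5-N9-V1-T9-DC: 25+11+6+14+15+17 = 88  ← best
The minimum is 88.
One optimal route: DC → Z3 → Y5 → N9 → V1 → T9 → DC (or its reverse).

88 min — the shortest possible round trip.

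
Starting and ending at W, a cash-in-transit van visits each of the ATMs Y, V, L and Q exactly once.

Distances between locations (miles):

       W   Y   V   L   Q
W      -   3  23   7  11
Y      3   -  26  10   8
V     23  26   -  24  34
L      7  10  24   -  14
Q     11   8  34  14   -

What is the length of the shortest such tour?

With 4 stops there are 4!/2 = 12 distinct round trips (a route and its reverse cost the same).
W - Y - V - L - Q - W: 3+26+24+14+11 = 78
W - Y - V - Q - L - W: 3+26+34+14+7 = 84
W - Y - L - V - Q - W: 3+10+24+34+11 = 82
W - Y - L - Q - V - W: 3+10+14+34+23 = 84
W - Y - Q - V - L - W: 3+8+34+24+7 = 76
W - Y - Q - L - V - W: 3+8+14+24+23 = 72
W - V - Y - L - Q - W: 23+26+10+14+11 = 84
W - V - Y - Q - L - W: 23+26+8+14+7 = 78
W - V - L - Y - Q - W: 23+24+10+8+11 = 76
W - V - Q - Y - L - W: 23+34+8+10+7 = 82
W - L - Y - V - Q - W: 7+10+26+34+11 = 88
W - L - V - Y - Q - W: 7+24+26+8+11 = 76
The minimum is 72.
One optimal route: W → Y → Q → L → V → W (or its reverse).

Minimum total distance: 72 miles.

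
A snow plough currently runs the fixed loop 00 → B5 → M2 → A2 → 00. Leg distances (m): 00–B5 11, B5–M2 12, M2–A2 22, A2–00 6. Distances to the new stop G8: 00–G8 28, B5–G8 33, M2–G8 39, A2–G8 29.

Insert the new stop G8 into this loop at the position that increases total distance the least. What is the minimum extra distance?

Insertion cost between consecutive stops i–j is d(i,G8) + d(G8,j) − d(i,j):
  between 00 and B5: 28 + 33 − 11 = 50
  between B5 and M2: 33 + 39 − 12 = 60
  between M2 and A2: 39 + 29 − 22 = 46
  between A2 and 00: 29 + 28 − 6 = 51
Cheapest insertion is between M2 and A2, adding 46.
New total = 51 + 46 = 97.

Adding 46 m by placing G8 on the M2–A2 leg.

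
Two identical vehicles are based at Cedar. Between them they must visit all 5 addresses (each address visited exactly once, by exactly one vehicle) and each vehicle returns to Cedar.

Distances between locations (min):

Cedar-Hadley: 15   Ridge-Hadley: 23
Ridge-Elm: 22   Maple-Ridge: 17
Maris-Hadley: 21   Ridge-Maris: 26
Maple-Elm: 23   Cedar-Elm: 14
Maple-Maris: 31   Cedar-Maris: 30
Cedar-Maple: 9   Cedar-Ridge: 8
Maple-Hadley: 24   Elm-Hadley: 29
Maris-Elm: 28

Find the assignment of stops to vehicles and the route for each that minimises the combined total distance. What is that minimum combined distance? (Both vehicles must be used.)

Check every non-empty split of the stops between the two vehicles; for each half take its own optimal tour:
  {Maple} + {Ridge, Maris, Elm, Hadley}: 18 + 94 = 112
  {Ridge} + {Maple, Maris, Elm, Hadley}: 16 + 96 = 112
  {Maple, Ridge} + {Maris, Elm, Hadley}: 34 + 78 = 112
  {Maris} + {Maple, Ridge, Elm, Hadley}: 60 + 92 = 152
  {Maple, Maris} + {Ridge, Elm, Hadley}: 70 + 74 = 144
  {Ridge, Maris} + {Maple, Elm, Hadley}: 64 + 76 = 140
  … (15 splits in total)
Best: vehicle 1 Cedar → Maple → Cedar = 18; vehicle 2 Cedar → Ridge → Elm → Maris → Hadley → Cedar = 94; combined 112.

Minimum combined distance: 112 min.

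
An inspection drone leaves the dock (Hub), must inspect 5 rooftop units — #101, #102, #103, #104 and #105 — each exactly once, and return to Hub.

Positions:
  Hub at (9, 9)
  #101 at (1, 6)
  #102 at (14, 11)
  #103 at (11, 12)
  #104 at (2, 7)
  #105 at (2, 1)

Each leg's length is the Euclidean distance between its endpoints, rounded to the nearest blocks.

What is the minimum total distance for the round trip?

Hub - #101 - #102 - #103 - #104 - #105 - Hub: 9+14+3+10+6+11 = 53
Hub - #101 - #102 - #103 - #105 - #104 - Hub: 9+14+3+14+6+7 = 53
Hub - #101 - #102 - #104 - #103 - #105 - Hub: 9+14+13+10+14+11 = 71
Hub - #101 - #102 - #104 - #105 - #103 - Hub: 9+14+13+6+14+4 = 60
Hub - #101 - #102 - #105 - #103 - #104 - Hub: 9+14+16+14+10+7 = 70
Hub - #101 - #102 - #105 - #104 - #103 - Hub: 9+14+16+6+10+4 = 59
Hub - #101 - #103 - #102 - #104 - #105 - Hub: 9+12+3+13+6+11 = 54
Hub - #101 - #103 - #102 - #105 - #104 - Hub: 9+12+3+16+6+7 = 53
Hub - #101 - #103 - #104 - #102 - #105 - Hub: 9+12+10+13+16+11 = 71
Hub - #101 - #103 - #104 - #105 - #102 - Hub: 9+12+10+6+16+5 = 58
Hub - #101 - #103 - #105 - #102 - #104 - Hub: 9+12+14+16+13+7 = 71
Hub - #101 - #103 - #105 - #104 - #102 - Hub: 9+12+14+6+13+5 = 59
Hub - #101 - #104 - #102 - #103 - #105 - Hub: 9+1+13+3+14+11 = 51
Hub - #101 - #104 - #102 - #105 - #103 - Hub: 9+1+13+16+14+4 = 57
… (46 more)
Hub - #102 - #103 - #104 - #101 - #105 - Hub: 5+3+10+1+5+11 = 35  ← best
The minimum is 35.
One optimal route: Hub → #102 → #103 → #104 → #101 → #105 → Hub (or its reverse).

35 blocks — the shortest possible round trip.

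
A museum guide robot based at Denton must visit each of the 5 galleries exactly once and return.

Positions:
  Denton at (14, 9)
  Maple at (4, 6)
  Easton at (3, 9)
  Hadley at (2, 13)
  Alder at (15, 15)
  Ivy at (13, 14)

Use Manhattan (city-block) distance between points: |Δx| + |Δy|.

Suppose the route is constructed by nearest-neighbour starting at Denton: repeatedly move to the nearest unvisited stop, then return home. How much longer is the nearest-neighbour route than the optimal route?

From Denton: Ivy=6, Alder=7, Easton=11, Maple=13, Hadley=16 → choose Ivy (6).
From Ivy: Alder=3, Hadley=12, Easton=15, Maple=17 → choose Alder (3).
From Alder: Hadley=15, Easton=18, Maple=20 → choose Hadley (15).
From Hadley: Easton=5, Maple=9 → choose Easton (5).
From Easton: Maple=4 → choose Maple (4).
NN route Denton → Ivy → Alder → Hadley → Easton → Maple → Denton costs 46.
Optimal: Denton → Maple → Easton → Hadley → Ivy → Alder → Denton costs 44 (by enumerating all 60 distinct tours).
Excess = 46 − 44 = 2.

The nearest-neighbour route is 2 longer than optimal.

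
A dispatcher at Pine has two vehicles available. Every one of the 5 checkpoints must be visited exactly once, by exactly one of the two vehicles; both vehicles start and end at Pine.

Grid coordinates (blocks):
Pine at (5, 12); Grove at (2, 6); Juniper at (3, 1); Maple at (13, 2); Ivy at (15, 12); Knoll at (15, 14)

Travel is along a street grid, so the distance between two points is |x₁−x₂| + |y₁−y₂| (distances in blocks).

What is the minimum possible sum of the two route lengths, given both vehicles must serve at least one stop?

Try each way of splitting the stops between the two vehicles (each non-empty) and, for each split, find the best tour for each vehicle:
  {Grove} + {Juniper, Maple, Ivy, Knoll}: 18 + 50 = 68
  {Juniper} + {Grove, Maple, Ivy, Knoll}: 26 + 50 = 76
  {Grove, Juniper} + {Maple, Ivy, Knoll}: 28 + 44 = 72
  {Maple} + {Grove, Juniper, Ivy, Knoll}: 36 + 52 = 88
  {Grove, Maple} + {Juniper, Ivy, Knoll}: 42 + 50 = 92
  {Juniper, Maple} + {Grove, Ivy, Knoll}: 42 + 42 = 84
  … (15 splits in total)
Best: vehicle 1 Pine → Grove → Pine = 18; vehicle 2 Pine → Juniper → Maple → Ivy → Knoll → Pine = 50; combined 68.

Minimum combined distance: 68 blocks.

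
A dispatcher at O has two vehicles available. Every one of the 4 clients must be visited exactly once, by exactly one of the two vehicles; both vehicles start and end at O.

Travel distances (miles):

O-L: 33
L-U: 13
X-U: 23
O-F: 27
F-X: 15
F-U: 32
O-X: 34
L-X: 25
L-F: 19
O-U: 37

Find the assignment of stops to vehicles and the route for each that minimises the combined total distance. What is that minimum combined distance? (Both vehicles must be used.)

Minimum combined distance: 157 miles.

Check every non-empty split of the stops between the two vehicles; for each half take its own optimal tour:
  {L} + {F, X, U}: 66 + 102 = 168
  {F} + {L, X, U}: 54 + 103 = 157
  {L, F} + {X, U}: 79 + 94 = 173
  {X} + {L, F, U}: 68 + 96 = 164
  {L, X} + {F, U}: 92 + 96 = 188
  {F, X} + {L, U}: 76 + 83 = 159
  … (7 splits in total)
Best: vehicle 1 O → F → O = 54; vehicle 2 O → L → U → X → O = 103; combined 157.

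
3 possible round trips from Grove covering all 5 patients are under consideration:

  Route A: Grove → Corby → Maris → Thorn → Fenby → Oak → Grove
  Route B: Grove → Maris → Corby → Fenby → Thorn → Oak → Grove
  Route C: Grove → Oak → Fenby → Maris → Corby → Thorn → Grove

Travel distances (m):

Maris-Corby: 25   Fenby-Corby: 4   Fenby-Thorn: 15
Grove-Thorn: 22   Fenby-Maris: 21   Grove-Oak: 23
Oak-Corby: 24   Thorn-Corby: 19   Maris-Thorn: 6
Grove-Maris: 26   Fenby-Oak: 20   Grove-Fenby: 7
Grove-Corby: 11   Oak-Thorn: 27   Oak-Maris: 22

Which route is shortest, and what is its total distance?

Route A: 11 + 25 + 6 + 15 + 20 + 23 = 100
Route B: 26 + 25 + 4 + 15 + 27 + 23 = 120
Route C: 23 + 20 + 21 + 25 + 19 + 22 = 130

Shortest is Route A, total 100 m.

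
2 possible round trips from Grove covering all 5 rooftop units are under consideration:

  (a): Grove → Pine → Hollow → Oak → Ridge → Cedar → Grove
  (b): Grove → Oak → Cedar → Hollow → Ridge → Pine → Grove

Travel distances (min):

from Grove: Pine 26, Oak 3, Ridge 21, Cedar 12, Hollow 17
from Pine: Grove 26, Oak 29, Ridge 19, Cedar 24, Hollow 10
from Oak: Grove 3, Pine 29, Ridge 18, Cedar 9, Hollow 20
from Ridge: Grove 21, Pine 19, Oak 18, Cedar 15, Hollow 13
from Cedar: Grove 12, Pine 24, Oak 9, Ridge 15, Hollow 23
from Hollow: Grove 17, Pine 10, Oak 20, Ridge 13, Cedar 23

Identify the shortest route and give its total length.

Shortest is (b), total 93 min.

(a): 26 + 10 + 20 + 18 + 15 + 12 = 101
(b): 3 + 9 + 23 + 13 + 19 + 26 = 93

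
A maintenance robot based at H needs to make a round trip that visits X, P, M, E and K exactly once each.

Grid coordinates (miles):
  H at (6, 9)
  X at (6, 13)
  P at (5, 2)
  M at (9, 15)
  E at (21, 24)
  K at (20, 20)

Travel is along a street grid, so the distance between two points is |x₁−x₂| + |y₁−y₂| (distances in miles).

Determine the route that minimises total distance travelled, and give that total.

There are 60 distinct closed tours to check (reversals are equivalent).
H-X-P-M-E-K-H: 4+12+17+21+5+25 = 84
H-X-P-M-K-E-H: 4+12+17+16+5+30 = 84
H-X-P-E-M-K-H: 4+12+38+21+16+25 = 116
H-X-P-E-K-M-H: 4+12+38+5+16+9 = 84
H-X-P-K-M-E-H: 4+12+33+16+21+30 = 116
H-X-P-K-E-M-H: 4+12+33+5+21+9 = 84
H-X-M-P-E-K-H: 4+5+17+38+5+25 = 94
H-X-M-P-K-E-H: 4+5+17+33+5+30 = 94
H-X-M-E-P-K-H: 4+5+21+38+33+25 = 126
H-X-M-E-K-P-H: 4+5+21+5+33+8 = 76
H-X-M-K-P-E-H: 4+5+16+33+38+30 = 126
H-X-M-K-E-P-H: 4+5+16+5+38+8 = 76
H-X-E-P-M-K-H: 4+26+38+17+16+25 = 126
H-X-E-P-K-M-H: 4+26+38+33+16+9 = 126
… (46 more)
The minimum is 76.
One optimal route: H → X → M → E → K → P → H (or its reverse).

Minimum total distance: 76 miles.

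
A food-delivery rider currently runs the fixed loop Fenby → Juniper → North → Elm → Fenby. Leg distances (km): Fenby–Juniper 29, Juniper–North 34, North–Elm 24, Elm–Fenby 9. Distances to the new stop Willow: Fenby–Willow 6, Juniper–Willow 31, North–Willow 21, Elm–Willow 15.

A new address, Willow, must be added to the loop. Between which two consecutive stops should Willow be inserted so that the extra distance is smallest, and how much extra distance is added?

Insertion cost between consecutive stops i–j is d(i,Willow) + d(Willow,j) − d(i,j):
  between Fenby and Juniper: 6 + 31 − 29 = 8
  between Juniper and North: 31 + 21 − 34 = 18
  between North and Elm: 21 + 15 − 24 = 12
  between Elm and Fenby: 15 + 6 − 9 = 12
Cheapest insertion is between Fenby and Juniper, adding 8.
New total = 96 + 8 = 104.

Minimum extra distance: 8 km, inserting Willow between Fenby and Juniper.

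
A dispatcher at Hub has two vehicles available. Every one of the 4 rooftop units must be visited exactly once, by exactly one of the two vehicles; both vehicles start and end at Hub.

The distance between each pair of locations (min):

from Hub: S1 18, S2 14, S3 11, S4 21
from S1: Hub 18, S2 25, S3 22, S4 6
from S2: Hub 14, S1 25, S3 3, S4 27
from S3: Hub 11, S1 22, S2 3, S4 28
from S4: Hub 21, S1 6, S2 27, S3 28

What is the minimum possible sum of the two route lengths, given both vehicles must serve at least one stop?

73 min — the smallest possible combined total.

There are 2^3 − 1 = 7 ways to divide the 4 stops into two non-empty groups. For each, the best each vehicle can do is its own shortest tour through its group:
  {S1} + {S2, S3, S4}: 36 + 62 = 98
  {S2} + {S1, S3, S4}: 28 + 60 = 88
  {S1, S2} + {S3, S4}: 57 + 60 = 117
  {S3} + {S1, S2, S4}: 22 + 65 = 87
  {S1, S3} + {S2, S4}: 51 + 62 = 113
  {S2, S3} + {S1, S4}: 28 + 45 = 73
  … (7 splits in total)
Best: vehicle 1 Hub → S2 → S3 → Hub = 28; vehicle 2 Hub → S1 → S4 → Hub = 45; combined 73.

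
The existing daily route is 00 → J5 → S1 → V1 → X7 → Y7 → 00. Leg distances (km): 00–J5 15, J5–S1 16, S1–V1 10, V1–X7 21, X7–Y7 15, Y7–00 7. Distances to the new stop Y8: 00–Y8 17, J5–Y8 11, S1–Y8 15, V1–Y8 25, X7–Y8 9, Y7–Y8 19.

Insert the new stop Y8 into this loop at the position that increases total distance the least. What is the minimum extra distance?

+10 km — insert Y8 between J5 and S1.

Insertion cost between consecutive stops i–j is d(i,Y8) + d(Y8,j) − d(i,j):
  between 00 and J5: 17 + 11 − 15 = 13
  between J5 and S1: 11 + 15 − 16 = 10
  between S1 and V1: 15 + 25 − 10 = 30
  between V1 and X7: 25 + 9 − 21 = 13
  between X7 and Y7: 9 + 19 − 15 = 13
  between Y7 and 00: 19 + 17 − 7 = 29
Cheapest insertion is between J5 and S1, adding 10.
New total = 84 + 10 = 94.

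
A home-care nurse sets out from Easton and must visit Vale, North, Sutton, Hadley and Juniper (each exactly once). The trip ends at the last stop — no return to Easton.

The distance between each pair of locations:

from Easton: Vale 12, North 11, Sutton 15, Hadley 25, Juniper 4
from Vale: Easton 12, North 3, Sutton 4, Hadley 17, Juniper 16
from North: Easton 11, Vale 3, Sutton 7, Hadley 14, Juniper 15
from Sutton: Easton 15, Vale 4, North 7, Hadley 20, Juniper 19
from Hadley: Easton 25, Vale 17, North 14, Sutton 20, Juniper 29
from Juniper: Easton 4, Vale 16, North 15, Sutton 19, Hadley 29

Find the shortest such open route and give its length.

There are 5! = 120 possible orderings.
Easton → Vale → North → Sutton → Hadley → Juniper: 12+3+7+20+29 = 71
Easton → Vale → North → Sutton → Juniper → Hadley: 12+3+7+19+29 = 70
Easton → Vale → North → Hadley → Sutton → Juniper: 12+3+14+20+19 = 68
Easton → Vale → North → Hadley → Juniper → Sutton: 12+3+14+29+19 = 77
Easton → Vale → North → Juniper → Sutton → Hadley: 12+3+15+19+20 = 69
Easton → Vale → North → Juniper → Hadley → Sutton: 12+3+15+29+20 = 79
Easton → Vale → Sutton → North → Hadley → Juniper: 12+4+7+14+29 = 66
Easton → Vale → Sutton → North → Juniper → Hadley: 12+4+7+15+29 = 67
Easton → Vale → Sutton → Hadley → North → Juniper: 12+4+20+14+15 = 65
Easton → Vale → Sutton → Hadley → Juniper → North: 12+4+20+29+15 = 80
Easton → Vale → Sutton → Juniper → North → Hadley: 12+4+19+15+14 = 64
Easton → Vale → Sutton → Juniper → Hadley → North: 12+4+19+29+14 = 78
Easton → Vale → Hadley → North → Sutton → Juniper: 12+17+14+7+19 = 69
Easton → Vale → Hadley → North → Juniper → Sutton: 12+17+14+15+19 = 77
… (106 more)
Easton → Juniper → Sutton → Vale → North → Hadley: 4+19+4+3+14 = 44  ← best
The minimum is 44.
One shortest path: Easton → Juniper → Sutton → Vale → North → Hadley.

44 — the minimum one-way total.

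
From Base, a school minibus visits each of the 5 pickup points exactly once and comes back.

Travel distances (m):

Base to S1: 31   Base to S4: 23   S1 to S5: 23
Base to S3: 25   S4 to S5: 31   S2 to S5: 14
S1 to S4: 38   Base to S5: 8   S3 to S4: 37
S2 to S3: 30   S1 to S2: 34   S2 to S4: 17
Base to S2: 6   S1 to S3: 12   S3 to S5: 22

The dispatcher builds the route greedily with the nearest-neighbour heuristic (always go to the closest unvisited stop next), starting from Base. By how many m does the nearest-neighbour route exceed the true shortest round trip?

From Base: S2=6, S5=8, S4=23, S3=25, S1=31 → choose S2 (6).
From S2: S5=14, S4=17, S3=30, S1=34 → choose S5 (14).
From S5: S3=22, S1=23, S4=31 → choose S3 (22).
From S3: S1=12, S4=37 → choose S1 (12).
From S1: S4=38 → choose S4 (38).
NN route Base → S2 → S5 → S3 → S1 → S4 → Base costs 115.
Optimal: Base → S2 → S4 → S1 → S3 → S5 → Base costs 103 (by enumerating all 60 distinct tours).
Excess = 115 − 103 = 12.

12 m longer than the optimal tour.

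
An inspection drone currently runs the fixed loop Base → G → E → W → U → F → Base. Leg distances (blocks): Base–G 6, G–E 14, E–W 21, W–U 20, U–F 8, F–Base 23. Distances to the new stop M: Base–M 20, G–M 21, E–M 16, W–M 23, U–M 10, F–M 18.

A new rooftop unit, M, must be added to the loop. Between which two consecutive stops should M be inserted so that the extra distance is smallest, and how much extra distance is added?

+13 blocks — insert M between W and U.

Insertion cost between consecutive stops i–j is d(i,M) + d(M,j) − d(i,j):
  between Base and G: 20 + 21 − 6 = 35
  between G and E: 21 + 16 − 14 = 23
  between E and W: 16 + 23 − 21 = 18
  between W and U: 23 + 10 − 20 = 13
  between U and F: 10 + 18 − 8 = 20
  between F and Base: 18 + 20 − 23 = 15
Cheapest insertion is between W and U, adding 13.
New total = 92 + 13 = 105.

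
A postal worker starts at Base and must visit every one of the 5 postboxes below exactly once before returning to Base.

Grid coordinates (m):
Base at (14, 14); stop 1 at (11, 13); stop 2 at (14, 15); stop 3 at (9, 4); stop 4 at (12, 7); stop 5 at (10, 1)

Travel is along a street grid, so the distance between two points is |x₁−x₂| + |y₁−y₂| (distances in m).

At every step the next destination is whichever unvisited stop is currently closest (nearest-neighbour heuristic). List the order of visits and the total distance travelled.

At Base the remaining stops are stop 2 1, stop 1 4, stop 4 9, stop 3 15, stop 5 17; go to stop 2.
At stop 2 the remaining stops are stop 1 5, stop 4 10, stop 3 16, stop 5 18; go to stop 1.
At stop 1 the remaining stops are stop 4 7, stop 3 11, stop 5 13; go to stop 4.
At stop 4 the remaining stops are stop 3 6, stop 5 8; go to stop 3.
At stop 3 the remaining stops are stop 5 4; go to stop 5.
Return stop 5→Base: 17.
Total = 1 + 5 + 7 + 6 + 4 + 17 = 40.

Nearest-neighbour total = 40 m; route Base → stop 2 → stop 1 → stop 4 → stop 3 → stop 5 → Base.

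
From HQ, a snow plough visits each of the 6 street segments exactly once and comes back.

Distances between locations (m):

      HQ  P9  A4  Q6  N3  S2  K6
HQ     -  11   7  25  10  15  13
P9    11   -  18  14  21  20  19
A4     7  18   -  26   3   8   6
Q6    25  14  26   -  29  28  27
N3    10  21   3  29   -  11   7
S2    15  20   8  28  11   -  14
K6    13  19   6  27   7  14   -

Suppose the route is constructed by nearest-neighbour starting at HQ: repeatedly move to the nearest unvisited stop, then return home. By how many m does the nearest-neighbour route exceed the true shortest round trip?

The nearest-neighbour route is 6 m longer than optimal.

HQ: A4=7, N3=10, P9=11, K6=13, S2=15, Q6=25 ⇒ A4
A4: N3=3, K6=6, S2=8, P9=18, Q6=26 ⇒ N3
N3: K6=7, S2=11, P9=21, Q6=29 ⇒ K6
K6: S2=14, P9=19, Q6=27 ⇒ S2
S2: P9=20, Q6=28 ⇒ P9
P9: Q6=14 ⇒ Q6
NN route HQ → A4 → N3 → K6 → S2 → P9 → Q6 → HQ costs 90.
Optimal: HQ → P9 → Q6 → S2 → A4 → N3 → K6 → HQ costs 84 (by enumerating all 360 distinct tours).
Excess = 90 − 84 = 6.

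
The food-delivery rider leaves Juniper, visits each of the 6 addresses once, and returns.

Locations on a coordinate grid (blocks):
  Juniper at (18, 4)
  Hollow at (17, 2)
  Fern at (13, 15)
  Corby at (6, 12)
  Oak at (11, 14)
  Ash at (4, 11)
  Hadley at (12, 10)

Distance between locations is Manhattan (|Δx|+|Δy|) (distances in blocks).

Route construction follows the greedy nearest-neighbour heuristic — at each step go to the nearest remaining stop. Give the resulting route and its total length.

At Juniper the remaining stops are Hollow 3, Hadley 12, Fern 16, Oak 17, Corby 20, Ash 21; go to Hollow.
At Hollow the remaining stops are Hadley 13, Fern 17, Oak 18, Corby 21, Ash 22; go to Hadley.
At Hadley the remaining stops are Oak 5, Fern 6, Corby 8, Ash 9; go to Oak.
At Oak the remaining stops are Fern 3, Corby 7, Ash 10; go to Fern.
At Fern the remaining stops are Corby 10, Ash 13; go to Corby.
At Corby the remaining stops are Ash 3; go to Ash.
Return Ash→Juniper: 21.
Total = 3 + 13 + 5 + 3 + 10 + 3 + 21 = 58.

58 blocks along Juniper → Hollow → Hadley → Oak → Fern → Corby → Ash → Juniper.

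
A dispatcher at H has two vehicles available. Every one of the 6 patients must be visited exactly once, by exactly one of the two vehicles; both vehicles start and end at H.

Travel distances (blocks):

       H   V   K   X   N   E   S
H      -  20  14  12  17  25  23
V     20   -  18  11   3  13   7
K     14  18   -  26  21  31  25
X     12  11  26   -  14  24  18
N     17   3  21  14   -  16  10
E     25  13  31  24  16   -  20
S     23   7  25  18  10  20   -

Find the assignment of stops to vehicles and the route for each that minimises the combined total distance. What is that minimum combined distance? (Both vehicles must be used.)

Minimum combined distance: 109 blocks.

There are 2^5 − 1 = 31 ways to divide the 6 stops into two non-empty groups. For each, the best each vehicle can do is its own shortest tour through its group:
  {V} + {K, X, N, E, S}: 40 + 101 = 141
  {K} + {V, X, N, E, S}: 28 + 81 = 109
  {V, K} + {X, N, E, S}: 52 + 81 = 133
  {X} + {V, K, N, E, S}: 24 + 90 = 114
  {V, X} + {K, N, E, S}: 43 + 90 = 133
  {K, X} + {V, N, E, S}: 52 + 72 = 124
  … (31 splits in total)
Best: vehicle 1 H → K → H = 28; vehicle 2 H → X → V → N → S → E → H = 81; combined 109.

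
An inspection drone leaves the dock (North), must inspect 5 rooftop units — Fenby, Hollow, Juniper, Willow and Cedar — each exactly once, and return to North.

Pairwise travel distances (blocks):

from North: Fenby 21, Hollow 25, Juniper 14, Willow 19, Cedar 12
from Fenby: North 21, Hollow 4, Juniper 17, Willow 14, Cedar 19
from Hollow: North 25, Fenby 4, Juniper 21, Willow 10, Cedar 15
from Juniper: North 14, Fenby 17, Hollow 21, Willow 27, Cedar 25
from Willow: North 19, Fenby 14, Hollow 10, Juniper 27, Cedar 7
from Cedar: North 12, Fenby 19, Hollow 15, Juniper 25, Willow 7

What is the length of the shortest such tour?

Shortest round trip = 64 blocks.

There are 60 distinct closed tours to check (reversals are equivalent).
North→Fenby→Hollow→Juniper→Willow→Cedar→North: 21+4+21+27+7+12 = 92
North→Fenby→Hollow→Juniper→Cedar→Willow→North: 21+4+21+25+7+19 = 97
North→Fenby→Hollow→Willow→Juniper→Cedar→North: 21+4+10+27+25+12 = 99
North→Fenby→Hollow→Willow→Cedar→Juniper→North: 21+4+10+7+25+14 = 81
North→Fenby→Hollow→Cedar→Juniper→Willow→North: 21+4+15+25+27+19 = 111
North→Fenby→Hollow→Cedar→Willow→Juniper→North: 21+4+15+7+27+14 = 88
North→Fenby→Juniper→Hollow→Willow→Cedar→North: 21+17+21+10+7+12 = 88
North→Fenby→Juniper→Hollow→Cedar→Willow→North: 21+17+21+15+7+19 = 100
North→Fenby→Juniper→Willow→Hollow→Cedar→North: 21+17+27+10+15+12 = 102
North→Fenby→Juniper→Willow→Cedar→Hollow→North: 21+17+27+7+15+25 = 112
North→Fenby→Juniper→Cedar→Hollow→Willow→North: 21+17+25+15+10+19 = 107
North→Fenby→Juniper→Cedar→Willow→Hollow→North: 21+17+25+7+10+25 = 105
North→Fenby→Willow→Hollow→Juniper→Cedar→North: 21+14+10+21+25+12 = 103
North→Fenby→Willow→Hollow→Cedar→Juniper→North: 21+14+10+15+25+14 = 99
… (46 more)
North→Juniper→Fenby→Hollow→Willow→Cedar→North: 14+17+4+10+7+12 = 64  ← best
The minimum is 64.
One optimal route: North → Juniper → Fenby → Hollow → Willow → Cedar → North (or its reverse).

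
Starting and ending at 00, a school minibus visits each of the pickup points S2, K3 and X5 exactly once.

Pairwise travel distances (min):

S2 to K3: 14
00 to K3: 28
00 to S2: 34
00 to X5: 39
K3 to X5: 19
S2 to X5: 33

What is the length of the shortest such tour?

With 3 stops there are 3!/2 = 3 distinct round trips (a route and its reverse cost the same).
00 → S2 → K3 → X5 → 00: 34+14+19+39 = 106
00 → S2 → X5 → K3 → 00: 34+33+19+28 = 114
00 → K3 → S2 → X5 → 00: 28+14+33+39 = 114
The minimum is 106.
One optimal route: 00 → S2 → K3 → X5 → 00 (or its reverse).

106 min — the shortest possible round trip.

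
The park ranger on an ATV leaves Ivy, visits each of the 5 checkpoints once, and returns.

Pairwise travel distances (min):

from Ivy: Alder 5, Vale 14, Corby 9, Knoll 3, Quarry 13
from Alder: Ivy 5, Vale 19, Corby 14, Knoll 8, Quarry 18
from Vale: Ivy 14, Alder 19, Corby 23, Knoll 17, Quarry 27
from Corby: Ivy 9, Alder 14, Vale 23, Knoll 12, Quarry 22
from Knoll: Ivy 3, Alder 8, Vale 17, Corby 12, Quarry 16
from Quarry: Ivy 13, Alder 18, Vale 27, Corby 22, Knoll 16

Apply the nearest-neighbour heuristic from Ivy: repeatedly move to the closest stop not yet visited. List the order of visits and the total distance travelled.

Nearest-neighbour total = 88 min; route Ivy → Knoll → Alder → Corby → Quarry → Vale → Ivy.

From Ivy: distances to unvisited — Knoll=3, Alder=5, Corby=9, Quarry=13, Vale=14. Nearest is Knoll (3).
From Knoll: distances to unvisited — Alder=8, Corby=12, Quarry=16, Vale=17. Nearest is Alder (8).
From Alder: distances to unvisited — Corby=14, Quarry=18, Vale=19. Nearest is Corby (14).
From Corby: distances to unvisited — Quarry=22, Vale=23. Nearest is Quarry (22).
From Quarry: distances to unvisited — Vale=27. Nearest is Vale (27).
Return Vale→Ivy: 14.
Total = 3 + 8 + 14 + 22 + 27 + 14 = 88.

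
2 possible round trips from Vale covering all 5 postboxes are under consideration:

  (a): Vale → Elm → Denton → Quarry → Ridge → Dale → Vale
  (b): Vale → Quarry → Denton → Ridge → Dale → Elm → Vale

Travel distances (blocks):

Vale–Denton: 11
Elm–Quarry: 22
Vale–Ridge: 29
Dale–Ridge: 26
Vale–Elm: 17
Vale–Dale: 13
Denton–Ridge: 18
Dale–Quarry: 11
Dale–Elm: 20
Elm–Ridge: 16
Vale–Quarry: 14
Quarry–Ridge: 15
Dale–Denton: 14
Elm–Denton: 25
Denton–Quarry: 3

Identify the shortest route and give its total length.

Shortest is (b), total 98 blocks.

(a): 17 + 25 + 3 + 15 + 26 + 13 = 99
(b): 14 + 3 + 18 + 26 + 20 + 17 = 98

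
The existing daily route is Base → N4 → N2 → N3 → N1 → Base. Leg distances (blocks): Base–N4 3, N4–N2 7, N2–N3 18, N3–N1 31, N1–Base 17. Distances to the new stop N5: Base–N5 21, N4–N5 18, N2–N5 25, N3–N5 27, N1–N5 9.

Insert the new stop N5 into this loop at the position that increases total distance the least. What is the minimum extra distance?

+5 blocks — insert N5 between N3 and N1.

Insertion cost between consecutive stops i–j is d(i,N5) + d(N5,j) − d(i,j):
  between Base and N4: 21 + 18 − 3 = 36
  between N4 and N2: 18 + 25 − 7 = 36
  between N2 and N3: 25 + 27 − 18 = 34
  between N3 and N1: 27 + 9 − 31 = 5
  between N1 and Base: 9 + 21 − 17 = 13
Cheapest insertion is between N3 and N1, adding 5.
New total = 76 + 5 = 81.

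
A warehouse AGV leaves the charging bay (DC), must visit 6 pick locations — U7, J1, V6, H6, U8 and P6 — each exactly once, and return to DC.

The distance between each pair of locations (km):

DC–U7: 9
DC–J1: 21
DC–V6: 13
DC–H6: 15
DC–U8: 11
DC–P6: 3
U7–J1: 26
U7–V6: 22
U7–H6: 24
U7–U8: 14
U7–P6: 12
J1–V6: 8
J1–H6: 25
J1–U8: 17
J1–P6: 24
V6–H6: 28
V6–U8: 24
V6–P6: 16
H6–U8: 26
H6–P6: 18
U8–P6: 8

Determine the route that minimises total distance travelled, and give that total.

Minimum total distance: 95 km.

With 6 stops there are 6!/2 = 360 distinct round trips (a route and its reverse cost the same).
DC → U7 → J1 → V6 → H6 → U8 → P6 → DC: 9+26+8+28+26+8+3 = 108
DC → U7 → J1 → V6 → H6 → P6 → U8 → DC: 9+26+8+28+18+8+11 = 108
DC → U7 → J1 → V6 → U8 → H6 → P6 → DC: 9+26+8+24+26+18+3 = 114
DC → U7 → J1 → V6 → U8 → P6 → H6 → DC: 9+26+8+24+8+18+15 = 108
DC → U7 → J1 → V6 → P6 → H6 → U8 → DC: 9+26+8+16+18+26+11 = 114
DC → U7 → J1 → V6 → P6 → U8 → H6 → DC: 9+26+8+16+8+26+15 = 108
DC → U7 → J1 → H6 → V6 → U8 → P6 → DC: 9+26+25+28+24+8+3 = 123
DC → U7 → J1 → H6 → V6 → P6 → U8 → DC: 9+26+25+28+16+8+11 = 123
… (352 more)
DC → U7 → U8 → P6 → V6 → J1 → H6 → DC: 9+14+8+16+8+25+15 = 95  ← best
The minimum is 95.
One optimal route: DC → U7 → U8 → P6 → V6 → J1 → H6 → DC (or its reverse).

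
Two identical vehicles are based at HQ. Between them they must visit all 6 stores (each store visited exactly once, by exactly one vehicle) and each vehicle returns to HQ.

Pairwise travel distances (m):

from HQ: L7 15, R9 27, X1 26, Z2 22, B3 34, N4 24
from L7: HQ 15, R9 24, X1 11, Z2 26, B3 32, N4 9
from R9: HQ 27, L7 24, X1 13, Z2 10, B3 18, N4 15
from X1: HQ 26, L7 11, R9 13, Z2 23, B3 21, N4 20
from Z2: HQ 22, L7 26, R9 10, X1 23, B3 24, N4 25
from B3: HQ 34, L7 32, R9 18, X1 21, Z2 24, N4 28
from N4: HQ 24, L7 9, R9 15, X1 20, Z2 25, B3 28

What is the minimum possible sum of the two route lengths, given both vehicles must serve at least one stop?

145 m — the smallest possible combined total.

Try each way of splitting the stops between the two vehicles (each non-empty) and, for each split, find the best tour for each vehicle:
  {L7} + {R9, X1, Z2, B3, N4}: 30 + 115 = 145
  {R9} + {L7, X1, Z2, B3, N4}: 54 + 111 = 165
  {L7, R9} + {X1, Z2, B3, N4}: 66 + 111 = 177
  {X1} + {L7, R9, Z2, B3, N4}: 52 + 102 = 154
  {L7, X1} + {R9, Z2, B3, N4}: 52 + 102 = 154
  {R9, X1} + {L7, Z2, B3, N4}: 66 + 98 = 164
  … (31 splits in total)
Best: vehicle 1 HQ → L7 → HQ = 30; vehicle 2 HQ → Z2 → R9 → B3 → X1 → N4 → HQ = 115; combined 145.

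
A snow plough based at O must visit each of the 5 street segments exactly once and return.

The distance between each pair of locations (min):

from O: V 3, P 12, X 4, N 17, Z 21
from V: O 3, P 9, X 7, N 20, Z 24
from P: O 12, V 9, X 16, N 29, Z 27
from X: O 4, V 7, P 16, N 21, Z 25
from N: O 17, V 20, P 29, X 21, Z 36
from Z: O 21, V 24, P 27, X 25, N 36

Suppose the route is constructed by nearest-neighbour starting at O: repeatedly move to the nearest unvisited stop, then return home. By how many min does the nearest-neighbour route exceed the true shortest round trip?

The nearest-neighbour route is 6 min longer than optimal.

O: V=3, X=4, P=12, N=17, Z=21 ⇒ V
V: X=7, P=9, N=20, Z=24 ⇒ X
X: P=16, N=21, Z=25 ⇒ P
P: Z=27, N=29 ⇒ Z
Z: N=36 ⇒ N
NN route O → V → X → P → Z → N → O costs 106.
Optimal: O → V → P → Z → N → X → O costs 100 (by enumerating all 60 distinct tours).
Excess = 106 − 100 = 6.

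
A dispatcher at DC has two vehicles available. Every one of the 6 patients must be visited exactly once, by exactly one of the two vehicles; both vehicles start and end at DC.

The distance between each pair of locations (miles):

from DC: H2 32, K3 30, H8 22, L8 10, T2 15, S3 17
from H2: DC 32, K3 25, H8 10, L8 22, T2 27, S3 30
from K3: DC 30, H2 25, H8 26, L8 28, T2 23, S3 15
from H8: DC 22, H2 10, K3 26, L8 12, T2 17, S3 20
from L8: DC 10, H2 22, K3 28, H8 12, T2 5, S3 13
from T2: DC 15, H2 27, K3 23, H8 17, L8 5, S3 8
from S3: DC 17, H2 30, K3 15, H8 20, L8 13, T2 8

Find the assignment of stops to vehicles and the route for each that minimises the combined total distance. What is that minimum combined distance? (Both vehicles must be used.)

Check every non-empty split of the stops between the two vehicles; for each half take its own optimal tour:
  {H2} + {K3, H8, L8, T2, S3}: 64 + 86 = 150
  {K3} + {H2, H8, L8, T2, S3}: 60 + 84 = 144
  {H2, K3} + {H8, L8, T2, S3}: 87 + 64 = 151
  {H8} + {H2, K3, L8, T2, S3}: 44 + 95 = 139
  {H2, H8} + {K3, L8, T2, S3}: 64 + 68 = 132
  {K3, H8} + {H2, L8, T2, S3}: 78 + 84 = 162
  … (31 splits in total)
  {L8} + {H2, K3, H8, T2, S3}: 20 + 95 = 115  ← best
Best: vehicle 1 DC → L8 → DC = 20; vehicle 2 DC → H8 → H2 → K3 → S3 → T2 → DC = 95; combined 115.

Minimum combined distance: 115 miles.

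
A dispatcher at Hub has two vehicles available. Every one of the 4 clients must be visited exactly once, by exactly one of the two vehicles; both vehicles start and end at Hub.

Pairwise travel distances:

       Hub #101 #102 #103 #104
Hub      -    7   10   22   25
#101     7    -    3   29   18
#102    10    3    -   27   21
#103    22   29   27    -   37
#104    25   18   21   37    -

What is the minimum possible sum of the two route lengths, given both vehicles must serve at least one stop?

100 — the smallest possible combined total.

Try each way of splitting the stops between the two vehicles (each non-empty) and, for each split, find the best tour for each vehicle:
  {#101} + {#102, #103, #104}: 14 + 90 = 104
  {#102} + {#101, #103, #104}: 20 + 84 = 104
  {#101, #102} + {#103, #104}: 20 + 84 = 104
  {#103} + {#101, #102, #104}: 44 + 56 = 100
  {#101, #103} + {#102, #104}: 58 + 56 = 114
  {#102, #103} + {#101, #104}: 59 + 50 = 109
  … (7 splits in total)
Best: vehicle 1 Hub → #103 → Hub = 44; vehicle 2 Hub → #101 → #102 → #104 → Hub = 56; combined 100.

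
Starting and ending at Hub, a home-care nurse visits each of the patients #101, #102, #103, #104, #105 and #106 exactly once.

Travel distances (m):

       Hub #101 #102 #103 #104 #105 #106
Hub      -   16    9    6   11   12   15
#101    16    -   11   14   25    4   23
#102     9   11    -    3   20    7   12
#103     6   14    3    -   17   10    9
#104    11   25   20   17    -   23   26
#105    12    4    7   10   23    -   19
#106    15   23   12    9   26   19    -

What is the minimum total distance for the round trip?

With 6 stops there are 6!/2 = 360 distinct round trips (a route and its reverse cost the same).
Hub-#101-#102-#103-#104-#105-#106-Hub: 16+11+3+17+23+19+15 = 104
Hub-#101-#102-#103-#104-#106-#105-Hub: 16+11+3+17+26+19+12 = 104
Hub-#101-#102-#103-#105-#104-#106-Hub: 16+11+3+10+23+26+15 = 104
Hub-#101-#102-#103-#105-#106-#104-Hub: 16+11+3+10+19+26+11 = 96
Hub-#101-#102-#103-#106-#104-#105-Hub: 16+11+3+9+26+23+12 = 100
Hub-#101-#102-#103-#106-#105-#104-Hub: 16+11+3+9+19+23+11 = 92
Hub-#101-#102-#104-#103-#105-#106-Hub: 16+11+20+17+10+19+15 = 108
Hub-#101-#102-#104-#103-#106-#105-Hub: 16+11+20+17+9+19+12 = 104
… (352 more)
Hub-#103-#106-#102-#105-#101-#104-Hub: 6+9+12+7+4+25+11 = 74  ← best
The minimum is 74.
One optimal route: Hub → #103 → #106 → #102 → #105 → #101 → #104 → Hub (or its reverse).

Minimum total distance: 74 m.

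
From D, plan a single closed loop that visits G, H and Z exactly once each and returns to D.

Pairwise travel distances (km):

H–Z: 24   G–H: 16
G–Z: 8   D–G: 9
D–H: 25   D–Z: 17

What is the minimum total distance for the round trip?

With 3 stops there are 3!/2 = 3 distinct round trips (a route and its reverse cost the same).
D - G - H - Z - D: 9+16+24+17 = 66
D - G - Z - H - D: 9+8+24+25 = 66
D - H - G - Z - D: 25+16+8+17 = 66
The minimum is 66.
One optimal route: D → G → H → Z → D (or its reverse).

Shortest round trip = 66 km.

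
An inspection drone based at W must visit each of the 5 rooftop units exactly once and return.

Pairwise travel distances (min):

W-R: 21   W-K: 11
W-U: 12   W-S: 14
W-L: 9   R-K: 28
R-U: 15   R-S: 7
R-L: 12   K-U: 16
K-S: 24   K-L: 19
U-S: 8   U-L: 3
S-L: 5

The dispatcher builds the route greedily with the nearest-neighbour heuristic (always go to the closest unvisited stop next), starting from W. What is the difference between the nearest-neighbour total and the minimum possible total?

Excess over optimum: 3 min.

From W: L=9, K=11, U=12, S=14, R=21 → choose L (9).
From L: U=3, S=5, R=12, K=19 → choose U (3).
From U: S=8, R=15, K=16 → choose S (8).
From S: R=7, K=24 → choose R (7).
From R: K=28 → choose K (28).
NN route W → L → U → S → R → K → W costs 66.
Optimal: W → R → S → L → U → K → W costs 63 (by enumerating all 60 distinct tours).
Excess = 66 − 63 = 3.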